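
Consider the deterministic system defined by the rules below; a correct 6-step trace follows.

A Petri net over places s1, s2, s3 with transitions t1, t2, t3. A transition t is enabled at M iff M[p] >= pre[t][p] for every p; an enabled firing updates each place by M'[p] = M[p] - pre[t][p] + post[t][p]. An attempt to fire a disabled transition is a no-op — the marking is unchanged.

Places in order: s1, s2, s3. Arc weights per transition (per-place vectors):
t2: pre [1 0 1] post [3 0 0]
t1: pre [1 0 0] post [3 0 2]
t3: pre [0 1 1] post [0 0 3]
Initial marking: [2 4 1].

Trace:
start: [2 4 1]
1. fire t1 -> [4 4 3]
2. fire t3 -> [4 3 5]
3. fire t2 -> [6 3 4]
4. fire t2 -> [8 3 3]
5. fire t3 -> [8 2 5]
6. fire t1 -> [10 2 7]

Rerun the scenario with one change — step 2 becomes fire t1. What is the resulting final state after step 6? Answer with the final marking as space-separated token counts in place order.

12 3 7

(re-executing from step 2 with the substitution; state before step 2: [4 4 3])
2. fire t1 -> [6 4 5]
3. fire t2 -> [8 4 4]
4. fire t2 -> [10 4 3]
5. fire t3 -> [10 3 5]
6. fire t1 -> [12 3 7]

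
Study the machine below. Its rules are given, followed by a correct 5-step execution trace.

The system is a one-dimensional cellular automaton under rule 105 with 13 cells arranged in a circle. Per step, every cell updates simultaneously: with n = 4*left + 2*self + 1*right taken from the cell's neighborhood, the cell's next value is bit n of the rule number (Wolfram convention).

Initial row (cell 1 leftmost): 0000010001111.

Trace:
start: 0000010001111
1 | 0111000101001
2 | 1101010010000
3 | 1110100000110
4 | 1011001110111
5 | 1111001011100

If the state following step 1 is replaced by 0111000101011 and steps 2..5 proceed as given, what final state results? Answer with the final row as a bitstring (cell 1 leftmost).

state after step 1 := 0111000101011
2 | 1101010010111
3 | 0110100001100
4 | 0111001101101
5 | 1101001111110

1101001111110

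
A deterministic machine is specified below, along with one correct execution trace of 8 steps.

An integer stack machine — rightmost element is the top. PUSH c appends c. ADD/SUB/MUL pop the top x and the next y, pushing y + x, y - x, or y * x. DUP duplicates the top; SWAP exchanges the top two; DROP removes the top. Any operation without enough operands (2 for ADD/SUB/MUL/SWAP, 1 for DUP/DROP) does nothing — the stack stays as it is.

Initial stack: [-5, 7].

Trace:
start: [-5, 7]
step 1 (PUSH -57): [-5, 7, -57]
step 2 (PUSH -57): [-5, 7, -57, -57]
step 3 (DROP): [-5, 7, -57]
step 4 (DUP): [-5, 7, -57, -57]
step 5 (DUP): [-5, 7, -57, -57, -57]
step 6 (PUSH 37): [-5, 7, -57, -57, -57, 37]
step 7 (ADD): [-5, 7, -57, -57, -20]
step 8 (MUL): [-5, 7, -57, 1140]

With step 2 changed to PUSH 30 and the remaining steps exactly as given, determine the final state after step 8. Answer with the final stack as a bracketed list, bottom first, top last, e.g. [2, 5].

(re-executing from step 2 with the substitution; state before step 2: [-5, 7, -57])
step 2 (PUSH 30): [-5, 7, -57, 30]
step 3 (DROP): [-5, 7, -57]
step 4 (DUP): [-5, 7, -57, -57]
step 5 (DUP): [-5, 7, -57, -57, -57]
step 6 (PUSH 37): [-5, 7, -57, -57, -57, 37]
step 7 (ADD): [-5, 7, -57, -57, -20]
step 8 (MUL): [-5, 7, -57, 1140]

[-5, 7, -57, 1140]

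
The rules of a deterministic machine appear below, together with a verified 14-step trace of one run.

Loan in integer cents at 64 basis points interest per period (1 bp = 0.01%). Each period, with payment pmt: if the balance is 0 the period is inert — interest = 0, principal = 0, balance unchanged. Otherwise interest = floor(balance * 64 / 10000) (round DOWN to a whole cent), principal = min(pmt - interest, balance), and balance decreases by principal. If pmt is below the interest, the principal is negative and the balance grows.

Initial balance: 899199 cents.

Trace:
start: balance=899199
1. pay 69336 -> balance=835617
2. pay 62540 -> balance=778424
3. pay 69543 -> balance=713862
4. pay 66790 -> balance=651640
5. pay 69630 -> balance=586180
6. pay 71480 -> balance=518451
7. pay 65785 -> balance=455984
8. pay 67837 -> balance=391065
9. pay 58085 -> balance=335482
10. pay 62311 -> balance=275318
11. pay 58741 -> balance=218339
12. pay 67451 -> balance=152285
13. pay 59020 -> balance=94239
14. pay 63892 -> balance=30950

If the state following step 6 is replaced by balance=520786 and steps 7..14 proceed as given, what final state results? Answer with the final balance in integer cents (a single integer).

state after step 6 := balance=520786
7. pay 65785 -> balance=458334
8. pay 67837 -> balance=393430
9. pay 58085 -> balance=337862
10. pay 62311 -> balance=277713
11. pay 58741 -> balance=220749
12. pay 67451 -> balance=154710
13. pay 59020 -> balance=96680
14. pay 63892 -> balance=33406

33406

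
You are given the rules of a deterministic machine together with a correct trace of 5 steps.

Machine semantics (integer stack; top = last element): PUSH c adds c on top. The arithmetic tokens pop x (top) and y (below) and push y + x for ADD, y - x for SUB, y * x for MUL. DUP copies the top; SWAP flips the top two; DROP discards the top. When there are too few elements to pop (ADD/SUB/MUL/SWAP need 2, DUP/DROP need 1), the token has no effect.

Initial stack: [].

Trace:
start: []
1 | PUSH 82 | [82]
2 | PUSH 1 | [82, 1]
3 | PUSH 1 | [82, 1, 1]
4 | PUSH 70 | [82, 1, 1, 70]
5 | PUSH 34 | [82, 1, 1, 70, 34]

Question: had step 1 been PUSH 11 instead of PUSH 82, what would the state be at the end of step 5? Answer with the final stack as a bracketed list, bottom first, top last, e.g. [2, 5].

(re-executing from step 1 with the substitution; state before step 1: [])
1 | PUSH 11 | [11]
2 | PUSH 1 | [11, 1]
3 | PUSH 1 | [11, 1, 1]
4 | PUSH 70 | [11, 1, 1, 70]
5 | PUSH 34 | [11, 1, 1, 70, 34]

[11, 1, 1, 70, 34]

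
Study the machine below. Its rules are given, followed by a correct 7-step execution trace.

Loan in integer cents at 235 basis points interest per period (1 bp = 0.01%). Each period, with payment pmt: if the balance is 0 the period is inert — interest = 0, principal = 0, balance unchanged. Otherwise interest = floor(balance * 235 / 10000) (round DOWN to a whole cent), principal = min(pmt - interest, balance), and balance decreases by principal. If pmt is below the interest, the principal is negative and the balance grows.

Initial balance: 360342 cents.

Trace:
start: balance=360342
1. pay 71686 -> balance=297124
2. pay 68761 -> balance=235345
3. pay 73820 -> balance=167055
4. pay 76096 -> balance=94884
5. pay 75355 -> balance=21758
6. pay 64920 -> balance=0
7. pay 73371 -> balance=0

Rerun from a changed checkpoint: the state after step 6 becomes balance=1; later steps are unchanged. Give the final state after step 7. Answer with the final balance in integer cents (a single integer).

0

state after step 6 := balance=1
7. pay 73371 -> balance=0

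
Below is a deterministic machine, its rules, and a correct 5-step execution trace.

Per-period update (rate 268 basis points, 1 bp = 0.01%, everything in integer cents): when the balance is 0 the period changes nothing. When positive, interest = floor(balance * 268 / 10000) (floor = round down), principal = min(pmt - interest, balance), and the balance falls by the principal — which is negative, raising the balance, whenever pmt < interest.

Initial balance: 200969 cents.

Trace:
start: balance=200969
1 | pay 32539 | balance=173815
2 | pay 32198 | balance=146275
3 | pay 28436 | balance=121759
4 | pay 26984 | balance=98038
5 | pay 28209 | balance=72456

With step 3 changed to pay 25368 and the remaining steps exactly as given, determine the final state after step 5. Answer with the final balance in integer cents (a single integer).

75690

(re-executing from step 3 with the substitution; state before step 3: balance=146275)
3 | pay 25368 | balance=124827
4 | pay 26984 | balance=101188
5 | pay 28209 | balance=75690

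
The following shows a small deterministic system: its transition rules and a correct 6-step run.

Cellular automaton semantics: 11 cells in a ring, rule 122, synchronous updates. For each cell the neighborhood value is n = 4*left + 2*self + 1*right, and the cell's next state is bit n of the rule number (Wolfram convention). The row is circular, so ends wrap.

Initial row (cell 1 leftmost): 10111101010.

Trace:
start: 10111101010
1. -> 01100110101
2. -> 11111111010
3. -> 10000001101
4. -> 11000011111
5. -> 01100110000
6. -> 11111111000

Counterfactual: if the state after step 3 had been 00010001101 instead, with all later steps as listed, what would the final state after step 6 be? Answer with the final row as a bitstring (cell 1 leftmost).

state after step 3 := 00010001101
4. -> 10101011110
5. -> 01010110011
6. -> 10101111111

10101111111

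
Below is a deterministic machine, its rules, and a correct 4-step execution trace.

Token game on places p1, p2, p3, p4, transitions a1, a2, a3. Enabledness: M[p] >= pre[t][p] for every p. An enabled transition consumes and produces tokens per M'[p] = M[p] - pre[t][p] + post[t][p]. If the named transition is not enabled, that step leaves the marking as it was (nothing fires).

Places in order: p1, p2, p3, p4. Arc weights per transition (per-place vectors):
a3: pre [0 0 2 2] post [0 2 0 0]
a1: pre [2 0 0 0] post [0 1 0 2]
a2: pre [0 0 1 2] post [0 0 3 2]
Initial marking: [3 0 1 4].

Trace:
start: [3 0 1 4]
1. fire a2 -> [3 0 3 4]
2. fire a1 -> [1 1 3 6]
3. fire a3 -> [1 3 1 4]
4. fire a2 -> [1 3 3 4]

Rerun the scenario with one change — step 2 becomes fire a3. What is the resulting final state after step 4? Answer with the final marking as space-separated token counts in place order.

3 2 3 2

(re-executing from step 2 with the substitution; state before step 2: [3 0 3 4])
2. fire a3 -> [3 2 1 2]
3. fire a3 -> [3 2 1 2]
4. fire a2 -> [3 2 3 2]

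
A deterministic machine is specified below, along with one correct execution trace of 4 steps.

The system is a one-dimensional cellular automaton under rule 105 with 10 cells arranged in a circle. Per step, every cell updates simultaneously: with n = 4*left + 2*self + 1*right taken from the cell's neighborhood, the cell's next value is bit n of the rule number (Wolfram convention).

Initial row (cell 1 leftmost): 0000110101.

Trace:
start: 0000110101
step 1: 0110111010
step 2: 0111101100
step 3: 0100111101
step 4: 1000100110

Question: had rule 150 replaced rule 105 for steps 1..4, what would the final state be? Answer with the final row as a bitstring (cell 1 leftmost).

(re-executing steps 1..4 under rule 150; state before step 1: 0000110101)
step 1: 1001000101
step 2: 0111101100
step 3: 1011000010
step 4: 1000100110

1000100110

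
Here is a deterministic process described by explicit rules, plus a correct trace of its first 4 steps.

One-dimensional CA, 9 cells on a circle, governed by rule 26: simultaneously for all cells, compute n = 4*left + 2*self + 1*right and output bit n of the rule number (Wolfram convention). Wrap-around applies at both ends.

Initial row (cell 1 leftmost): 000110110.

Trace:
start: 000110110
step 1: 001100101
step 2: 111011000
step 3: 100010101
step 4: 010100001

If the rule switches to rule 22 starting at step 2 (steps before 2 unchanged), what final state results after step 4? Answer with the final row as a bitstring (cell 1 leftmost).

(re-executing steps 2..4 under rule 22; state before step 2: 001100101)
step 2: 110011101
step 3: 001100000
step 4: 010010000

010010000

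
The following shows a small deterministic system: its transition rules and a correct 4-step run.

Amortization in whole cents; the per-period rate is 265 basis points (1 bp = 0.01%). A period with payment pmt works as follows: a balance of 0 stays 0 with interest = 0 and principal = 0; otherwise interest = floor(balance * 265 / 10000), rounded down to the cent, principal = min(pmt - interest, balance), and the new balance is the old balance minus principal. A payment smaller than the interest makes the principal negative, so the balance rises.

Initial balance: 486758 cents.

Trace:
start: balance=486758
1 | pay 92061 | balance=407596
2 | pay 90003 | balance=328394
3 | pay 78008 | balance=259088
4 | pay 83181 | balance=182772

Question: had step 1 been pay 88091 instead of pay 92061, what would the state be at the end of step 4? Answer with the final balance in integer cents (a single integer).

187066

(re-executing from step 1 with the substitution; state before step 1: balance=486758)
1 | pay 88091 | balance=411566
2 | pay 90003 | balance=332469
3 | pay 78008 | balance=263271
4 | pay 83181 | balance=187066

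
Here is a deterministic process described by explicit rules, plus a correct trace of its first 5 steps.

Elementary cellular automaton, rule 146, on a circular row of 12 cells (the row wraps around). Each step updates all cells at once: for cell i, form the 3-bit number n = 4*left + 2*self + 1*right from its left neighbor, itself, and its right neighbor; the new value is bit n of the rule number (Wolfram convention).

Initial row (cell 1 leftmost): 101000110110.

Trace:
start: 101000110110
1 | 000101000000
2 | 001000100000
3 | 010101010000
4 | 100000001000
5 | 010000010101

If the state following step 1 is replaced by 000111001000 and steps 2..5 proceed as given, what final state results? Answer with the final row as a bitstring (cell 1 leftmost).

state after step 1 := 000111001000
2 | 001010110100
3 | 010000000010
4 | 101000000101
5 | 000100001000

000100001000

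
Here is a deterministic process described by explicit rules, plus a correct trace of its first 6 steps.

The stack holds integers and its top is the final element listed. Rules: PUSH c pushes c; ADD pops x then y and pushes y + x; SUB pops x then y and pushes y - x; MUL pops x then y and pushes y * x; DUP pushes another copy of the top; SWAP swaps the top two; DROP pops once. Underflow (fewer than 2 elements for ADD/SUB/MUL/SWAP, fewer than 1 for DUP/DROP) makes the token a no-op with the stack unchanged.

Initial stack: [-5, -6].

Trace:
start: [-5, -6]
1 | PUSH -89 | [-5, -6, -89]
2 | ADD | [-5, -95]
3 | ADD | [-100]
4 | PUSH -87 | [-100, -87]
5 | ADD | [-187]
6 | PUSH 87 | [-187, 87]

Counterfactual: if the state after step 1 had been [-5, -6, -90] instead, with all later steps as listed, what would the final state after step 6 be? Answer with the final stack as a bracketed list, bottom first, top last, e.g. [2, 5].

state after step 1 := [-5, -6, -90]
2 | ADD | [-5, -96]
3 | ADD | [-101]
4 | PUSH -87 | [-101, -87]
5 | ADD | [-188]
6 | PUSH 87 | [-188, 87]

[-188, 87]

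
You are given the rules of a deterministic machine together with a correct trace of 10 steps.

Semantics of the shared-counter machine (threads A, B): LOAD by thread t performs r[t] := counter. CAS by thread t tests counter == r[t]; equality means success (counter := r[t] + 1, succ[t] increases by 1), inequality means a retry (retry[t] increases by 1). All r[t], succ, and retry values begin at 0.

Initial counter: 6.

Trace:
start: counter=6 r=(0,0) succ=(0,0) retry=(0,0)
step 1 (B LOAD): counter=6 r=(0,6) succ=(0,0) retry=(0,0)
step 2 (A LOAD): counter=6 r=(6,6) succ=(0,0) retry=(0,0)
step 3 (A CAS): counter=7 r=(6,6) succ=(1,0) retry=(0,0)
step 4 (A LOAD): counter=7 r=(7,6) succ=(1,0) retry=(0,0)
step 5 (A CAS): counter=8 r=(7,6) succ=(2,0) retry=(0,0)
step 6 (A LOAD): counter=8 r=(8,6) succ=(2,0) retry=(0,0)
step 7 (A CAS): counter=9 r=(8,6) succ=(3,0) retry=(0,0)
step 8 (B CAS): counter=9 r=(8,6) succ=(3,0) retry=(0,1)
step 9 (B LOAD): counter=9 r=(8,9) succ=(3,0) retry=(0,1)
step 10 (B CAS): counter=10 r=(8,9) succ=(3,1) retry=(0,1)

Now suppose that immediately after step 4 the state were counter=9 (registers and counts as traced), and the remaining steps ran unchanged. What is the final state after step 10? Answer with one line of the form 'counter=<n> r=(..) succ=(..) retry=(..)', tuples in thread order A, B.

state after step 4 := counter=9 r=(7,6) succ=(1,0) retry=(0,0)
step 5 (A CAS): counter=9 r=(7,6) succ=(1,0) retry=(1,0)
step 6 (A LOAD): counter=9 r=(9,6) succ=(1,0) retry=(1,0)
step 7 (A CAS): counter=10 r=(9,6) succ=(2,0) retry=(1,0)
step 8 (B CAS): counter=10 r=(9,6) succ=(2,0) retry=(1,1)
step 9 (B LOAD): counter=10 r=(9,10) succ=(2,0) retry=(1,1)
step 10 (B CAS): counter=11 r=(9,10) succ=(2,1) retry=(1,1)

counter=11 r=(9,10) succ=(2,1) retry=(1,1)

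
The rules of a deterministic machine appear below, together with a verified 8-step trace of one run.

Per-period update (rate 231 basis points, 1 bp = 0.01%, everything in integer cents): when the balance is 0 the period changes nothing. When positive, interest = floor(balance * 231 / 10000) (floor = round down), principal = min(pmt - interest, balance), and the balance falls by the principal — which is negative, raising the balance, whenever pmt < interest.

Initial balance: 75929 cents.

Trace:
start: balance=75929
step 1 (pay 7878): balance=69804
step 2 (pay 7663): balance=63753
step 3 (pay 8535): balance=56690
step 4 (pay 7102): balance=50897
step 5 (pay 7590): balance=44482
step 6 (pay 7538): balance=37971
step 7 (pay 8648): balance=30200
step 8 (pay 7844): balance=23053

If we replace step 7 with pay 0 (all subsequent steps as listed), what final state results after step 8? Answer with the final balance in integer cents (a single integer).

31901

(re-executing from step 7 with the substitution; state before step 7: balance=37971)
step 7 (pay 0): balance=38848
step 8 (pay 7844): balance=31901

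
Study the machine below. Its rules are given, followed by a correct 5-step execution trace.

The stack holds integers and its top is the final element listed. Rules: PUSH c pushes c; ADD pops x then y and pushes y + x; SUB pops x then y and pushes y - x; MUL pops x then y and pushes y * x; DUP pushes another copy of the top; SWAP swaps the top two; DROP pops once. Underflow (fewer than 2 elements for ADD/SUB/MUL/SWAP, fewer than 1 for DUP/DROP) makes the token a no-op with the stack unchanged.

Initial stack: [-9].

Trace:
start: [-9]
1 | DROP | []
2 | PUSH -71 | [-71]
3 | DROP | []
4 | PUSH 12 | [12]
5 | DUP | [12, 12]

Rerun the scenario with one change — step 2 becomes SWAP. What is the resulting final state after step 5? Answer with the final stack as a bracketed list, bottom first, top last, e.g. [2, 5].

[12, 12]

(re-executing from step 2 with the substitution; state before step 2: [])
2 | SWAP | []
3 | DROP | []
4 | PUSH 12 | [12]
5 | DUP | [12, 12]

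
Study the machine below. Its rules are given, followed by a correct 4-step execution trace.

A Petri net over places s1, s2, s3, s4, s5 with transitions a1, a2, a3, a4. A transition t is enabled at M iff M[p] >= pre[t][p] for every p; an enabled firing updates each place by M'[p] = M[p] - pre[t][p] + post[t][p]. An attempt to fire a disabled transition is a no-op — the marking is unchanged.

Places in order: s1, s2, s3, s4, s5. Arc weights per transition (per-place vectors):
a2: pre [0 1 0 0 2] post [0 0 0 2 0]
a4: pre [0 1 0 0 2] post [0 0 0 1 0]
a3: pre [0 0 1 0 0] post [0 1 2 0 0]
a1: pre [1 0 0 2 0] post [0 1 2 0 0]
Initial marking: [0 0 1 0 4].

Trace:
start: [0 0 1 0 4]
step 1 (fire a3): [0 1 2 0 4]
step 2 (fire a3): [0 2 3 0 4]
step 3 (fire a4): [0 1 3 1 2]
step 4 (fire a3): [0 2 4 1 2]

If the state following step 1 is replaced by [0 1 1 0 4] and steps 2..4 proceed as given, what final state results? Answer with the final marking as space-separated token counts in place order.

0 2 3 1 2

state after step 1 := [0 1 1 0 4]
step 2 (fire a3): [0 2 2 0 4]
step 3 (fire a4): [0 1 2 1 2]
step 4 (fire a3): [0 2 3 1 2]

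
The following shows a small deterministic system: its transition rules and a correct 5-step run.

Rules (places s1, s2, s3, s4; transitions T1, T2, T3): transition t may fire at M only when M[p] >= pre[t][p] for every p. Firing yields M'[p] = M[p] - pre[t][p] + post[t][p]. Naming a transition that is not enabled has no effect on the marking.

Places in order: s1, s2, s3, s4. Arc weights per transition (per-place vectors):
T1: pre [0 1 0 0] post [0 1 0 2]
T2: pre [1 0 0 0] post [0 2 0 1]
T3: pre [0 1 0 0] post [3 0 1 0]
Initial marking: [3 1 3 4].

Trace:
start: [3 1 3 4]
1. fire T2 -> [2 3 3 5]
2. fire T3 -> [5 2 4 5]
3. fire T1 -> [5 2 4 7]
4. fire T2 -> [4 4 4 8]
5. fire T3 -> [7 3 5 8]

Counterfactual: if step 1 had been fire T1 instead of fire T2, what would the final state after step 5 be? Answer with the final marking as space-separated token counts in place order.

(re-executing from step 1 with the substitution; state before step 1: [3 1 3 4])
1. fire T1 -> [3 1 3 6]
2. fire T3 -> [6 0 4 6]
3. fire T1 -> [6 0 4 6]
4. fire T2 -> [5 2 4 7]
5. fire T3 -> [8 1 5 7]

8 1 5 7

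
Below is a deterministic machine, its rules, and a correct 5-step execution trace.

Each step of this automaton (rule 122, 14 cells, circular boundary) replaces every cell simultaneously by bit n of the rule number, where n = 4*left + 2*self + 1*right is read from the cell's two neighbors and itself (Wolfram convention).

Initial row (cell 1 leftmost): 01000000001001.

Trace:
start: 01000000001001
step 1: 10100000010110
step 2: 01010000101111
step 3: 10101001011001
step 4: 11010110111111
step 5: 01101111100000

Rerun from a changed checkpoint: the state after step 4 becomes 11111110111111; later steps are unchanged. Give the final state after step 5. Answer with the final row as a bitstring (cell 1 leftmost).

state after step 4 := 11111110111111
step 5: 00000011100000

00000011100000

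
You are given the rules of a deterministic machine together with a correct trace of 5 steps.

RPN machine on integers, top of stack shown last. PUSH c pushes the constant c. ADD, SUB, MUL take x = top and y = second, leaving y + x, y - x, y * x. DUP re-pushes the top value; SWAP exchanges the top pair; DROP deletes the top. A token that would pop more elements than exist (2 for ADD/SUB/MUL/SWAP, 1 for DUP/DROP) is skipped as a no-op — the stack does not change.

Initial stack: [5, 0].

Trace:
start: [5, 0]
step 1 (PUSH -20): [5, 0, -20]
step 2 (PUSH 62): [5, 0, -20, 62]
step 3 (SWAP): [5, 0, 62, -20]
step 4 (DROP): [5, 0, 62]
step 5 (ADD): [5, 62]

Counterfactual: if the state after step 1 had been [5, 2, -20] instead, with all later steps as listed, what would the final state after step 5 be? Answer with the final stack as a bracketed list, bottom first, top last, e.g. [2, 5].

[5, 64]

state after step 1 := [5, 2, -20]
step 2 (PUSH 62): [5, 2, -20, 62]
step 3 (SWAP): [5, 2, 62, -20]
step 4 (DROP): [5, 2, 62]
step 5 (ADD): [5, 64]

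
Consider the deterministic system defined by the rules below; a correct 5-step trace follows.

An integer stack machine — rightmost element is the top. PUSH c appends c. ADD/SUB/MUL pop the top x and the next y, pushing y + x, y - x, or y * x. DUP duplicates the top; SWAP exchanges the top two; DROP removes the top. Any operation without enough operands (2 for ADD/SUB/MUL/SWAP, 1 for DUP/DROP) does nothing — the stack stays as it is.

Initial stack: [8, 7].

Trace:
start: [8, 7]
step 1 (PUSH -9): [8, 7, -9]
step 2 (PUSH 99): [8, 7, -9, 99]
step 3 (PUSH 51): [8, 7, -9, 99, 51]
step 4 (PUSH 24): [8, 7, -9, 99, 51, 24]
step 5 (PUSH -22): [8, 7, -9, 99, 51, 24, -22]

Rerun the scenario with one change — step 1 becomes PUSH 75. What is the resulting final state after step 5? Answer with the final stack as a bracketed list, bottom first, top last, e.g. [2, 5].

[8, 7, 75, 99, 51, 24, -22]

(re-executing from step 1 with the substitution; state before step 1: [8, 7])
step 1 (PUSH 75): [8, 7, 75]
step 2 (PUSH 99): [8, 7, 75, 99]
step 3 (PUSH 51): [8, 7, 75, 99, 51]
step 4 (PUSH 24): [8, 7, 75, 99, 51, 24]
step 5 (PUSH -22): [8, 7, 75, 99, 51, 24, -22]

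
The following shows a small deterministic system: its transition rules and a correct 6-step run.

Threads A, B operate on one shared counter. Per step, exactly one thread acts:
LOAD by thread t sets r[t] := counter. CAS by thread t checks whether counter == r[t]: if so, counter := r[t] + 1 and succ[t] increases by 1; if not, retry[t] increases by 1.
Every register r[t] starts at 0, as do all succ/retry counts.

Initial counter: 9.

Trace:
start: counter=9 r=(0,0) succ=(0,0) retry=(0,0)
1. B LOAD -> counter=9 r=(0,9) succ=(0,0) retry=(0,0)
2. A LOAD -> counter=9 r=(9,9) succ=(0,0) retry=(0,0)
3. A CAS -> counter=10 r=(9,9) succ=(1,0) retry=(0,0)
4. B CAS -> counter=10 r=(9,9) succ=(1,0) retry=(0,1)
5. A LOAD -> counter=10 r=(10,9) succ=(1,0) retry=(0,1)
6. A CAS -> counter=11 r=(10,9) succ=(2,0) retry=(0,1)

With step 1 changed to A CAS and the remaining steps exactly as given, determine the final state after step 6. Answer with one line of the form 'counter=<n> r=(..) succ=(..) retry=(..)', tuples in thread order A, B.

(re-executing from step 1 with the substitution; state before step 1: counter=9 r=(0,0) succ=(0,0) retry=(0,0))
1. A CAS -> counter=9 r=(0,0) succ=(0,0) retry=(1,0)
2. A LOAD -> counter=9 r=(9,0) succ=(0,0) retry=(1,0)
3. A CAS -> counter=10 r=(9,0) succ=(1,0) retry=(1,0)
4. B CAS -> counter=10 r=(9,0) succ=(1,0) retry=(1,1)
5. A LOAD -> counter=10 r=(10,0) succ=(1,0) retry=(1,1)
6. A CAS -> counter=11 r=(10,0) succ=(2,0) retry=(1,1)

counter=11 r=(10,0) succ=(2,0) retry=(1,1)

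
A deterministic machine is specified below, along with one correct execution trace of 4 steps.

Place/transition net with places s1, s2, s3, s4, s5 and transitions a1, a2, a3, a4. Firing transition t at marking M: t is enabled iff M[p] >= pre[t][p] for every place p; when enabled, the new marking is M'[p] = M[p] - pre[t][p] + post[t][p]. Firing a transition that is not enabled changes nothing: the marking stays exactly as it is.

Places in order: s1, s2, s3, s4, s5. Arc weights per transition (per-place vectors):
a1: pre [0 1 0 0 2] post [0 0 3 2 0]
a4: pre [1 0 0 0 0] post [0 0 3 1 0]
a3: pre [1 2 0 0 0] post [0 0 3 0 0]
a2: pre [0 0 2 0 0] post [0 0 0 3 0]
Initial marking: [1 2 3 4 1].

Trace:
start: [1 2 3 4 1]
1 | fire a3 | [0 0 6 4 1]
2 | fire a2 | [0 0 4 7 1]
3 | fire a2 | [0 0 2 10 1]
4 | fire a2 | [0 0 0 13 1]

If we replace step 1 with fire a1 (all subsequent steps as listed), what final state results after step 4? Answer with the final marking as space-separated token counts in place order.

(re-executing from step 1 with the substitution; state before step 1: [1 2 3 4 1])
1 | fire a1 | [1 2 3 4 1]
2 | fire a2 | [1 2 1 7 1]
3 | fire a2 | [1 2 1 7 1]
4 | fire a2 | [1 2 1 7 1]

1 2 1 7 1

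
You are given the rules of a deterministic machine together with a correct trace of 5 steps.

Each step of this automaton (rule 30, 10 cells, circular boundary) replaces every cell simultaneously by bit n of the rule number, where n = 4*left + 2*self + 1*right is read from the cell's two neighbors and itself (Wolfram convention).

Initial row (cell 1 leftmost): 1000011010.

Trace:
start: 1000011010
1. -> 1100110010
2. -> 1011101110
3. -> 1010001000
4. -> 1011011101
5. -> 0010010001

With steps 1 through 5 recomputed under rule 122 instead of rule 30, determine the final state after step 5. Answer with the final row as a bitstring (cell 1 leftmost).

(re-executing steps 1..5 under rule 122; state before step 1: 1000011010)
1. -> 0100111101
2. -> 1011100110
3. -> 0110111111
4. -> 1111100001
5. -> 0000110011

0000110011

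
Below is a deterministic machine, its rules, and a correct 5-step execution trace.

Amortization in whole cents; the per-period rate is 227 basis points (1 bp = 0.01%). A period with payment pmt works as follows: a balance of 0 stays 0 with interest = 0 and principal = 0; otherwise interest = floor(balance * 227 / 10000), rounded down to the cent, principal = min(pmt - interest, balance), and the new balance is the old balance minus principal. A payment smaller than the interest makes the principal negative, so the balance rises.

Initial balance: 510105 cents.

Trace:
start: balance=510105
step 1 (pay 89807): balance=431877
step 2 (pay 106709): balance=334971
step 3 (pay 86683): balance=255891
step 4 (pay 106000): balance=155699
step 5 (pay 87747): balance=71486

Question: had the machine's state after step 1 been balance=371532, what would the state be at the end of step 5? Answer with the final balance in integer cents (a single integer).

state after step 1 := balance=371532
step 2 (pay 106709): balance=273256
step 3 (pay 86683): balance=192775
step 4 (pay 106000): balance=91150
step 5 (pay 87747): balance=5472

5472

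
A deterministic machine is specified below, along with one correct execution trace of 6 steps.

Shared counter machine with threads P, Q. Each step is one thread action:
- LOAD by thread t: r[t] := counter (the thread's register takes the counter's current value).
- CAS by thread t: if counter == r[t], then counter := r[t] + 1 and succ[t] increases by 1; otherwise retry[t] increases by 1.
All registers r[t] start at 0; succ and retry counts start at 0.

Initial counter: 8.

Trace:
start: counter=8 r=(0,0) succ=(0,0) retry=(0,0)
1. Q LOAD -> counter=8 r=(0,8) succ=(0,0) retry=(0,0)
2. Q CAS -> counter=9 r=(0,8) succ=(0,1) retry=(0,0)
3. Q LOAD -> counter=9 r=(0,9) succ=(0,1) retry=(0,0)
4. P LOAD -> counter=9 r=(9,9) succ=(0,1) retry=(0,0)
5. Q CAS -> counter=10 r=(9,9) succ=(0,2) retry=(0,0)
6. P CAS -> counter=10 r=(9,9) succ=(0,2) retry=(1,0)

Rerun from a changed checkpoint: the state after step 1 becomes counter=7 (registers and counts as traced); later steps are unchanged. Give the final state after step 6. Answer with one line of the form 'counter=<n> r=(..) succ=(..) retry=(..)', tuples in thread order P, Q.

counter=8 r=(7,7) succ=(0,1) retry=(1,1)

state after step 1 := counter=7 r=(0,8) succ=(0,0) retry=(0,0)
2. Q CAS -> counter=7 r=(0,8) succ=(0,0) retry=(0,1)
3. Q LOAD -> counter=7 r=(0,7) succ=(0,0) retry=(0,1)
4. P LOAD -> counter=7 r=(7,7) succ=(0,0) retry=(0,1)
5. Q CAS -> counter=8 r=(7,7) succ=(0,1) retry=(0,1)
6. P CAS -> counter=8 r=(7,7) succ=(0,1) retry=(1,1)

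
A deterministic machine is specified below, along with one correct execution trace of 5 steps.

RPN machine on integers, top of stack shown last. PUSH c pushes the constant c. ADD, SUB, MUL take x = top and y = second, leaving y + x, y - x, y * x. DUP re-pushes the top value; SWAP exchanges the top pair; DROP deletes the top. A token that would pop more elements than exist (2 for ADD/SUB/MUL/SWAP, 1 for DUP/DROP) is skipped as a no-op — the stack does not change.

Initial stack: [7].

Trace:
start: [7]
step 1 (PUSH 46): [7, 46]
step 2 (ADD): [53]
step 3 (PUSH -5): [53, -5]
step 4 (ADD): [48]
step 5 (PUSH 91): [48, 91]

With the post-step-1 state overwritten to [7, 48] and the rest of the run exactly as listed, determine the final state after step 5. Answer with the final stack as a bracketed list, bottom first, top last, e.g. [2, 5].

state after step 1 := [7, 48]
step 2 (ADD): [55]
step 3 (PUSH -5): [55, -5]
step 4 (ADD): [50]
step 5 (PUSH 91): [50, 91]

[50, 91]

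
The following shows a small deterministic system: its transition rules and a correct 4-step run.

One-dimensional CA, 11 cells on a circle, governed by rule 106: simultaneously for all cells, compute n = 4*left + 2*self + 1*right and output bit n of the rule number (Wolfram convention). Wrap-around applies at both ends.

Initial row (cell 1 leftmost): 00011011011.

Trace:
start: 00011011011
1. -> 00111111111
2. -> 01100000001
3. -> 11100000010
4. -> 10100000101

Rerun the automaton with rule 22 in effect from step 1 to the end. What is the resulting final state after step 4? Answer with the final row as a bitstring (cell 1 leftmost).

00011100111

(re-executing steps 1..4 under rule 22; state before step 1: 00011011011)
1. -> 10100000000
2. -> 10110000001
3. -> 00001000010
4. -> 00011100111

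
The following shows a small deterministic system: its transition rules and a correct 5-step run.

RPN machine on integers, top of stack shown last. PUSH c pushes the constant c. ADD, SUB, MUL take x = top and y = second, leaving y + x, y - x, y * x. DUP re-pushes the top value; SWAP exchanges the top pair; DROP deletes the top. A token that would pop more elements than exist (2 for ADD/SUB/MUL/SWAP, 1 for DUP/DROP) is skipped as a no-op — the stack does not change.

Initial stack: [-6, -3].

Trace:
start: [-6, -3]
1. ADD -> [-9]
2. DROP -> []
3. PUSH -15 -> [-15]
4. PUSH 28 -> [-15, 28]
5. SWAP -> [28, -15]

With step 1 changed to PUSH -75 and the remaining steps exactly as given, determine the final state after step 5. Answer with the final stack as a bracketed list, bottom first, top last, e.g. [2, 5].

[-6, -3, 28, -15]

(re-executing from step 1 with the substitution; state before step 1: [-6, -3])
1. PUSH -75 -> [-6, -3, -75]
2. DROP -> [-6, -3]
3. PUSH -15 -> [-6, -3, -15]
4. PUSH 28 -> [-6, -3, -15, 28]
5. SWAP -> [-6, -3, 28, -15]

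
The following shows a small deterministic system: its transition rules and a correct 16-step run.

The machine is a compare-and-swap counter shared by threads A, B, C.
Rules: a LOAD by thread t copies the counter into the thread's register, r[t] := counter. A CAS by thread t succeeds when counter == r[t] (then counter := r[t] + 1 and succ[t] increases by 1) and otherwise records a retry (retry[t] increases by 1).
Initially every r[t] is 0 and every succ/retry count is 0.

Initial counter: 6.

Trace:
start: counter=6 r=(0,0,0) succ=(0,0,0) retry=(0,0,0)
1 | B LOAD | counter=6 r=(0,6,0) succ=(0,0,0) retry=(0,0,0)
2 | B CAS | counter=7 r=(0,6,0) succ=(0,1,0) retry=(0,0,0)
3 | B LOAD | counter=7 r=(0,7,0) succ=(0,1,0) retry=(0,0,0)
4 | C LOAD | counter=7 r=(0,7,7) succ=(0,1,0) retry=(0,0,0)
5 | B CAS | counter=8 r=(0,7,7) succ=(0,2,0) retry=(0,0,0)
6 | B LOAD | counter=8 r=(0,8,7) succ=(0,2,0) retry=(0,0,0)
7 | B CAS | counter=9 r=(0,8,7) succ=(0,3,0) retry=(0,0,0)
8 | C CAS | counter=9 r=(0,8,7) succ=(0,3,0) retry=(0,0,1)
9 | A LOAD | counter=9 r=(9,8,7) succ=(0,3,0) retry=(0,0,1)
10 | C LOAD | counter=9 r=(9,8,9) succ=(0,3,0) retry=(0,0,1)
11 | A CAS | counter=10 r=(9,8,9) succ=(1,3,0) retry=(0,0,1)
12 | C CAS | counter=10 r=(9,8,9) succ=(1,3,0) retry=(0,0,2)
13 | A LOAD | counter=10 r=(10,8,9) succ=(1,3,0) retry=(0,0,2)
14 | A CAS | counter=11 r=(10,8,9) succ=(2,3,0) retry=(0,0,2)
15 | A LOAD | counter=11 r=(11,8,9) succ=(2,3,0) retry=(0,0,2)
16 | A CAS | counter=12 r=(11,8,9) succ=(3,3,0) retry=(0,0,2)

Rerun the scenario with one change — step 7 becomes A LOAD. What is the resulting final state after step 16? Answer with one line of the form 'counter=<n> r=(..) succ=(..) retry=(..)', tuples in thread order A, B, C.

(re-executing from step 7 with the substitution; state before step 7: counter=8 r=(0,8,7) succ=(0,2,0) retry=(0,0,0))
7 | A LOAD | counter=8 r=(8,8,7) succ=(0,2,0) retry=(0,0,0)
8 | C CAS | counter=8 r=(8,8,7) succ=(0,2,0) retry=(0,0,1)
9 | A LOAD | counter=8 r=(8,8,7) succ=(0,2,0) retry=(0,0,1)
10 | C LOAD | counter=8 r=(8,8,8) succ=(0,2,0) retry=(0,0,1)
11 | A CAS | counter=9 r=(8,8,8) succ=(1,2,0) retry=(0,0,1)
12 | C CAS | counter=9 r=(8,8,8) succ=(1,2,0) retry=(0,0,2)
13 | A LOAD | counter=9 r=(9,8,8) succ=(1,2,0) retry=(0,0,2)
14 | A CAS | counter=10 r=(9,8,8) succ=(2,2,0) retry=(0,0,2)
15 | A LOAD | counter=10 r=(10,8,8) succ=(2,2,0) retry=(0,0,2)
16 | A CAS | counter=11 r=(10,8,8) succ=(3,2,0) retry=(0,0,2)

counter=11 r=(10,8,8) succ=(3,2,0) retry=(0,0,2)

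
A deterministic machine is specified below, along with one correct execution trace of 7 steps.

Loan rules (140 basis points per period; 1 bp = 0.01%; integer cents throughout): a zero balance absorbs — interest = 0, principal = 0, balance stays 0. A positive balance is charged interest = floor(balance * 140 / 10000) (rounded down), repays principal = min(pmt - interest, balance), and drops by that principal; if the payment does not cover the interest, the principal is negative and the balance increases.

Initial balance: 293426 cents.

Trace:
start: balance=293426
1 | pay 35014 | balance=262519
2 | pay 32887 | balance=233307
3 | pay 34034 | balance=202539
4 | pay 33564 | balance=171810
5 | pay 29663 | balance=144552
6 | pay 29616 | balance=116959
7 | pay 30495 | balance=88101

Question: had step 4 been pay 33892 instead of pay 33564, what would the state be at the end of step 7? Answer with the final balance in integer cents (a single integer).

(re-executing from step 4 with the substitution; state before step 4: balance=202539)
4 | pay 33892 | balance=171482
5 | pay 29663 | balance=144219
6 | pay 29616 | balance=116622
7 | pay 30495 | balance=87759

87759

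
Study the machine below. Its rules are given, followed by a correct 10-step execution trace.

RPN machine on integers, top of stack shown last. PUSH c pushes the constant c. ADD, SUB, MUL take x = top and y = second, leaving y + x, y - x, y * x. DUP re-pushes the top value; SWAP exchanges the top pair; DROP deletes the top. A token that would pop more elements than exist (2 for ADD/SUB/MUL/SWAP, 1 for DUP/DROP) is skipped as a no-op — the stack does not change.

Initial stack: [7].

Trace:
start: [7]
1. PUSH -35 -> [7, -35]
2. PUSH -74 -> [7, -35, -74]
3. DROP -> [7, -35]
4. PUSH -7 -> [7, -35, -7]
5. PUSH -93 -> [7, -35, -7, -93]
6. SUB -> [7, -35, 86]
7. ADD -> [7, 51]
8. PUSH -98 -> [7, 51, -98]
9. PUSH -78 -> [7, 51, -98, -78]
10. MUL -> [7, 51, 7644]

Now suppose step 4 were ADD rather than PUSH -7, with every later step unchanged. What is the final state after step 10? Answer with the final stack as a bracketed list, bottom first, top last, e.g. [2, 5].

[65, 7644]

(re-executing from step 4 with the substitution; state before step 4: [7, -35])
4. ADD -> [-28]
5. PUSH -93 -> [-28, -93]
6. SUB -> [65]
7. ADD -> [65]
8. PUSH -98 -> [65, -98]
9. PUSH -78 -> [65, -98, -78]
10. MUL -> [65, 7644]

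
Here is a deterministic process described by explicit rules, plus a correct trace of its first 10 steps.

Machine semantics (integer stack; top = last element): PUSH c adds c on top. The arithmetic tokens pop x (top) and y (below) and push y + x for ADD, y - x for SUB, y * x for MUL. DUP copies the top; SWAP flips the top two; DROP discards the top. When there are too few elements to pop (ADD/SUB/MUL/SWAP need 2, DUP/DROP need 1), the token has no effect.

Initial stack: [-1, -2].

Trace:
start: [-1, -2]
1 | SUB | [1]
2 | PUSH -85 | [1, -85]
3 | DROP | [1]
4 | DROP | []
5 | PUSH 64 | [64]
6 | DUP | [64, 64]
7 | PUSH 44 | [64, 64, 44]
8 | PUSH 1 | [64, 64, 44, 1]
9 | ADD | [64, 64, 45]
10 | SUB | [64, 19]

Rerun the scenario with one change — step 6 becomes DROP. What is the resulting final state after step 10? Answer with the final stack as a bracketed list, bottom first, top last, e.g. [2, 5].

[45]

(re-executing from step 6 with the substitution; state before step 6: [64])
6 | DROP | []
7 | PUSH 44 | [44]
8 | PUSH 1 | [44, 1]
9 | ADD | [45]
10 | SUB | [45]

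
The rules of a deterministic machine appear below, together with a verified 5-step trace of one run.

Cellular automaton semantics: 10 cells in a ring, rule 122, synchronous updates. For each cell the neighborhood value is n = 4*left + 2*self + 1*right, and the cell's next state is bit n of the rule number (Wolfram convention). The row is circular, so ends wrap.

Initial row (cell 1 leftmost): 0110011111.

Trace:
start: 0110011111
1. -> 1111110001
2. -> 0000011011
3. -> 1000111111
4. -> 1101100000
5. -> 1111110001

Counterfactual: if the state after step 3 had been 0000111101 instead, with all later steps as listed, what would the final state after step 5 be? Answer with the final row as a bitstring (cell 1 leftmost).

0111111111

state after step 3 := 0000111101
4. -> 1001100110
5. -> 0111111111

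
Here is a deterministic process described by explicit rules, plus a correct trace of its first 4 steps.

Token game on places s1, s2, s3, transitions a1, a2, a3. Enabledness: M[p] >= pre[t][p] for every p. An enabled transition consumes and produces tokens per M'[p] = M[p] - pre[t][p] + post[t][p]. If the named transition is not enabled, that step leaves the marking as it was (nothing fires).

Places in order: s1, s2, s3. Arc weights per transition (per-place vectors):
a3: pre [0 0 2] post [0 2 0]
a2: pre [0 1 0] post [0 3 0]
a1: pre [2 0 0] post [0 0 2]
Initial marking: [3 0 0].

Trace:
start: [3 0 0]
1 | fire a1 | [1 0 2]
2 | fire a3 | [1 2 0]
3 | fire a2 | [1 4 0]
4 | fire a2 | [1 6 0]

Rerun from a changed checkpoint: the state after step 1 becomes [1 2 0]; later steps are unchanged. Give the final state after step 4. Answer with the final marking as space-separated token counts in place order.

state after step 1 := [1 2 0]
2 | fire a3 | [1 2 0]
3 | fire a2 | [1 4 0]
4 | fire a2 | [1 6 0]

1 6 0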